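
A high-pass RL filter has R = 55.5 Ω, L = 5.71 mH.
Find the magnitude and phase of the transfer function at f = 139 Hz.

Step 1 — Angular frequency: ω = 2π·139 = 873.4 rad/s.
Step 2 — Transfer function: H(jω) = jωL/(R + jωL).
Step 3 — Numerator jωL = j·4.987; denominator R + jωL = 55.5 + j4.987.
Step 4 — H = 0.008009 + j0.08913.
Step 5 — Magnitude: |H| = 0.08949 (-21.0 dB); phase: φ = 84.9°.

|H| = 0.08949 (-21.0 dB), φ = 84.9°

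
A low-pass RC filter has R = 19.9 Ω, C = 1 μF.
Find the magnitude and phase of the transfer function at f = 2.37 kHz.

Step 1 — Angular frequency: ω = 2π·2370 = 1.489e+04 rad/s.
Step 2 — Transfer function: H(jω) = 1/(1 + jωRC).
Step 3 — Denominator: 1 + jωRC = 1 + j·1.489e+04·19.9·1e-06 = 1 + j0.2963.
Step 4 — H = 0.9193 - j0.2724.
Step 5 — Magnitude: |H| = 0.9588 (-0.4 dB); phase: φ = -16.5°.

|H| = 0.9588 (-0.4 dB), φ = -16.5°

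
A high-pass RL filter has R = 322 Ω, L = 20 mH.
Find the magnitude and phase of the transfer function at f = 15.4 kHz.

Step 1 — Angular frequency: ω = 2π·1.54e+04 = 9.676e+04 rad/s.
Step 2 — Transfer function: H(jω) = jωL/(R + jωL).
Step 3 — Numerator jωL = j·1935; denominator R + jωL = 322 + j1935.
Step 4 — H = 0.9731 + j0.1619.
Step 5 — Magnitude: |H| = 0.9864 (-0.1 dB); phase: φ = 9.4°.

|H| = 0.9864 (-0.1 dB), φ = 9.4°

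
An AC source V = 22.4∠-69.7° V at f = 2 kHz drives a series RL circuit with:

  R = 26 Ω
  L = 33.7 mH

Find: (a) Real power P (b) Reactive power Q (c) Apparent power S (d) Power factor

Step 1 — Angular frequency: ω = 2π·f = 2π·2000 = 1.257e+04 rad/s.
Step 2 — Component impedances:
  R: Z = R = 26 Ω
  L: Z = jωL = j·1.257e+04·0.0337 = 0 + j423.5 Ω
Step 3 — Series combination: Z_total = R + L = 26 + j423.5 Ω = 424.3∠86.5° Ω.
Step 4 — Source phasor: V = 22.4∠-69.7° V = 7.771 - j21.01 V.
Step 5 — Current: I = V / Z = -0.0483 - j0.02132 A = 0.05279∠-156.2° A.
Step 6 — Complex power: S = V·I* = 0.07247 + j1.18 VA.
Step 7 — Real power: P = Re(S) = 0.07247 W.
Step 8 — Reactive power: Q = Im(S) = 1.18 VAR.
Step 9 — Apparent power: |S| = 1.183 VA.
Step 10 — Power factor: PF = P/|S| = 0.06128 (lagging).

(a) P = 0.07247 W  (b) Q = 1.18 VAR  (c) S = 1.183 VA  (d) PF = 0.06128 (lagging)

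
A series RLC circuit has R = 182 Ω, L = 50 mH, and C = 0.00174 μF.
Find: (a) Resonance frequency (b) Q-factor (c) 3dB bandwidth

Step 1 — Resonance condition Im(Z)=0 gives ω₀ = 1/√(LC).
Step 2 — ω₀ = 1/√(0.05·1.74e-09) = 1.072e+05 rad/s.
Step 3 — f₀ = ω₀/(2π) = 1.706e+04 Hz.
Step 4 — Series Q: Q = ω₀L/R = 1.072e+05·0.05/182 = 29.45.
Step 5 — 3dB bandwidth: Δω = ω₀/Q = 3640 rad/s; BW = Δω/(2π) = 579.3 Hz.

(a) f₀ = 1.706e+04 Hz  (b) Q = 29.45  (c) BW = 579.3 Hz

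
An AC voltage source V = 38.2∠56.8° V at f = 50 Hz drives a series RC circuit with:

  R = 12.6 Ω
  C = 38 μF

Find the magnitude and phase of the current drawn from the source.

Step 1 — Angular frequency: ω = 2π·f = 2π·50 = 314.2 rad/s.
Step 2 — Component impedances:
  R: Z = R = 12.6 Ω
  C: Z = 1/(jωC) = -j/(ω·C) = 0 - j83.77 Ω
Step 3 — Series combination: Z_total = R + C = 12.6 - j83.77 Ω = 84.71∠-81.4° Ω.
Step 4 — Source phasor: V = 38.2∠56.8° V = 20.92 + j31.96 V.
Step 5 — Ohm's law: I = V / Z_total = (20.92 + j31.96) / (12.6 - j83.77) = -0.3364 + j0.3003 A.
Step 6 — Convert to polar: |I| = 0.451 A, ∠I = 138.2°.

I = 0.451∠138.2° A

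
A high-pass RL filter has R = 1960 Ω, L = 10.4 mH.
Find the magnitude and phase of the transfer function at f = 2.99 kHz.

Step 1 — Angular frequency: ω = 2π·2990 = 1.879e+04 rad/s.
Step 2 — Transfer function: H(jω) = jωL/(R + jωL).
Step 3 — Numerator jωL = j·195.4; denominator R + jωL = 1960 + j195.4.
Step 4 — H = 0.009839 + j0.0987.
Step 5 — Magnitude: |H| = 0.09919 (-20.1 dB); phase: φ = 84.3°.

|H| = 0.09919 (-20.1 dB), φ = 84.3°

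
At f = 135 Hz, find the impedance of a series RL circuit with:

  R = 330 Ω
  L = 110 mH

Step 1 — Angular frequency: ω = 2π·f = 2π·135 = 848.2 rad/s.
Step 2 — Component impedances:
  R: Z = R = 330 Ω
  L: Z = jωL = j·848.2·0.11 = 0 + j93.31 Ω
Step 3 — Series combination: Z_total = R + L = 330 + j93.31 Ω = 342.9∠15.8° Ω.

Z = 330 + j93.31 Ω = 342.9∠15.8° Ω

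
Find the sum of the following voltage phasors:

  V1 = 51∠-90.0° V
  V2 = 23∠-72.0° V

Step 1 — Convert each phasor to rectangular form:
  V1 = 51·(cos(-90.0°) + j·sin(-90.0°)) = 0 - j51 V
  V2 = 23·(cos(-72.0°) + j·sin(-72.0°)) = 7.107 - j21.87 V
Step 2 — Sum components: V_total = 7.107 - j72.87 V.
Step 3 — Convert to polar: |V_total| = 73.22 V, ∠V_total = -84.4°.

V_total = 73.22∠-84.4° V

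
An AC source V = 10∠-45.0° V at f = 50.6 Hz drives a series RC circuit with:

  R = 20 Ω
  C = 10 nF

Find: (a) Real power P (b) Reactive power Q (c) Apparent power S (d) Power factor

Step 1 — Angular frequency: ω = 2π·f = 2π·50.6 = 317.9 rad/s.
Step 2 — Component impedances:
  R: Z = R = 20 Ω
  C: Z = 1/(jωC) = -j/(ω·C) = 0 - j3.145e+05 Ω
Step 3 — Series combination: Z_total = R + C = 20 - j3.145e+05 Ω = 3.145e+05∠-90.0° Ω.
Step 4 — Source phasor: V = 10∠-45.0° V = 7.071 - j7.071 V.
Step 5 — Current: I = V / Z = 2.248e-05 + j2.248e-05 A = 3.179e-05∠45.0° A.
Step 6 — Complex power: S = V·I* = 2.022e-08 - j0.0003179 VA.
Step 7 — Real power: P = Re(S) = 2.022e-08 W.
Step 8 — Reactive power: Q = Im(S) = -0.0003179 VAR.
Step 9 — Apparent power: |S| = 0.0003179 VA.
Step 10 — Power factor: PF = P/|S| = 6.359e-05 (leading).

(a) P = 2.022e-08 W  (b) Q = -0.0003179 VAR  (c) S = 0.0003179 VA  (d) PF = 6.359e-05 (leading)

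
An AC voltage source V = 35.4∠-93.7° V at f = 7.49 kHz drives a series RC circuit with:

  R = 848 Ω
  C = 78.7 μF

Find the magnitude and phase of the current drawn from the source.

Step 1 — Angular frequency: ω = 2π·f = 2π·7490 = 4.706e+04 rad/s.
Step 2 — Component impedances:
  R: Z = R = 848 Ω
  C: Z = 1/(jωC) = -j/(ω·C) = 0 - j0.27 Ω
Step 3 — Series combination: Z_total = R + C = 848 - j0.27 Ω = 848∠-0.0° Ω.
Step 4 — Source phasor: V = 35.4∠-93.7° V = -2.284 - j35.33 V.
Step 5 — Ohm's law: I = V / Z_total = (-2.284 - j35.33) / (848 - j0.27) = -0.002681 - j0.04166 A.
Step 6 — Convert to polar: |I| = 0.04175 A, ∠I = -93.7°.

I = 0.04175∠-93.7° A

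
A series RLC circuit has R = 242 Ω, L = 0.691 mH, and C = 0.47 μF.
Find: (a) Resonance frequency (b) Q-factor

Step 1 — Resonance condition Im(Z)=0 gives ω₀ = 1/√(LC).
Step 2 — ω₀ = 1/√(0.000691·4.7e-07) = 5.549e+04 rad/s.
Step 3 — f₀ = ω₀/(2π) = 8831 Hz.
Step 4 — Series Q: Q = ω₀L/R = 5.549e+04·0.000691/242 = 0.1584.

(a) f₀ = 8831 Hz  (b) Q = 0.1584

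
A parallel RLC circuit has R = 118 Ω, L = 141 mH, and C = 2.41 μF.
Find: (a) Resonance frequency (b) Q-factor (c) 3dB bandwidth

Step 1 — Resonance: ω₀ = 1/√(LC) = 1/√(0.141·2.41e-06) = 1715 rad/s.
Step 2 — f₀ = ω₀/(2π) = 273 Hz.
Step 3 — Parallel Q: Q = R/(ω₀L) = 118/(1715·0.141) = 0.4878.
Step 4 — Bandwidth: Δω = ω₀/Q = 3516 rad/s; BW = Δω/(2π) = 559.7 Hz.

(a) f₀ = 273 Hz  (b) Q = 0.4878  (c) BW = 559.7 Hz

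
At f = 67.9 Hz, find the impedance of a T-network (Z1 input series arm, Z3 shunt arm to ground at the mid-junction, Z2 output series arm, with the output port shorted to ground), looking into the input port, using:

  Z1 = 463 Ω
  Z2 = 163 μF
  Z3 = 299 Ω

Step 1 — Angular frequency: ω = 2π·f = 2π·67.9 = 426.6 rad/s.
Step 2 — Component impedances:
  Z1: Z = R = 463 Ω
  Z2: Z = 1/(jωC) = -j/(ω·C) = 0 - j14.38 Ω
  Z3: Z = R = 299 Ω
Step 3 — With the output port shorted to ground, the output series arm Z2 runs from the junction to ground; the shunt arm Z3 also runs from the junction to ground. They appear in parallel: Z3 || Z2 = 0.69 - j14.35 Ω.
Step 4 — Series with input arm Z1: Z_in = Z1 + (Z3 || Z2) = 463.7 - j14.35 Ω = 463.9∠-1.8° Ω.

Z = 463.7 - j14.35 Ω = 463.9∠-1.8° Ω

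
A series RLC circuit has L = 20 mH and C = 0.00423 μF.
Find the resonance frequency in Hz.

Step 1 — Resonance condition Im(Z)=0 gives ω₀ = 1/√(LC).
Step 2 — ω₀ = 1/√(0.02·4.23e-09) = 1.087e+05 rad/s.
Step 3 — f₀ = ω₀/(2π) = 1.73e+04 Hz.

f₀ = 1.73e+04 Hz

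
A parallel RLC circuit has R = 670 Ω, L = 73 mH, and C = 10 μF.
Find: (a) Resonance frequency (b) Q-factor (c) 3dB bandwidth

Step 1 — Resonance: ω₀ = 1/√(LC) = 1/√(0.073·1e-05) = 1170 rad/s.
Step 2 — f₀ = ω₀/(2π) = 186.3 Hz.
Step 3 — Parallel Q: Q = R/(ω₀L) = 670/(1170·0.073) = 7.842.
Step 4 — Bandwidth: Δω = ω₀/Q = 149.3 rad/s; BW = Δω/(2π) = 23.75 Hz.

(a) f₀ = 186.3 Hz  (b) Q = 7.842  (c) BW = 23.75 Hz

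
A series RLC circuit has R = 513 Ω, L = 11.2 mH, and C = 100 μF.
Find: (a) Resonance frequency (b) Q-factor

Step 1 — Resonance condition Im(Z)=0 gives ω₀ = 1/√(LC).
Step 2 — ω₀ = 1/√(0.0112·0.0001) = 944.9 rad/s.
Step 3 — f₀ = ω₀/(2π) = 150.4 Hz.
Step 4 — Series Q: Q = ω₀L/R = 944.9·0.0112/513 = 0.02063.

(a) f₀ = 150.4 Hz  (b) Q = 0.02063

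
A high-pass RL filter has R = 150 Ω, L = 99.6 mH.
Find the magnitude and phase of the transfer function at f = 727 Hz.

Step 1 — Angular frequency: ω = 2π·727 = 4568 rad/s.
Step 2 — Transfer function: H(jω) = jωL/(R + jωL).
Step 3 — Numerator jωL = j·455; denominator R + jωL = 150 + j455.
Step 4 — H = 0.902 + j0.2974.
Step 5 — Magnitude: |H| = 0.9497 (-0.4 dB); phase: φ = 18.2°.

|H| = 0.9497 (-0.4 dB), φ = 18.2°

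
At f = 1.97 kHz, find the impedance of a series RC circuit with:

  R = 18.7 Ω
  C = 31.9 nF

Step 1 — Angular frequency: ω = 2π·f = 2π·1970 = 1.238e+04 rad/s.
Step 2 — Component impedances:
  R: Z = R = 18.7 Ω
  C: Z = 1/(jωC) = -j/(ω·C) = 0 - j2533 Ω
Step 3 — Series combination: Z_total = R + C = 18.7 - j2533 Ω = 2533∠-89.6° Ω.

Z = 18.7 - j2533 Ω = 2533∠-89.6° Ω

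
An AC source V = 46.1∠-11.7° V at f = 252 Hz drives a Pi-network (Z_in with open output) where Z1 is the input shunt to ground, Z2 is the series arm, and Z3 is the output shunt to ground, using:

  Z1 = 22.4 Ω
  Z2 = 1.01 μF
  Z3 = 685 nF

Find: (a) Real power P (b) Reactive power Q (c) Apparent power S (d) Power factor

Step 1 — Angular frequency: ω = 2π·f = 2π·252 = 1583 rad/s.
Step 2 — Component impedances:
  Z1: Z = R = 22.4 Ω
  Z2: Z = 1/(jωC) = -j/(ω·C) = 0 - j625.3 Ω
  Z3: Z = 1/(jωC) = -j/(ω·C) = 0 - j922 Ω
Step 3 — With open output, the series arm Z2 and the output shunt Z3 appear in series to ground: Z2 + Z3 = 0 - j1547 Ω.
Step 4 — Parallel with input shunt Z1: Z_in = Z1 || (Z2 + Z3) = 22.4 - j0.3242 Ω = 22.4∠-0.8° Ω.
Step 5 — Source phasor: V = 46.1∠-11.7° V = 45.14 - j9.348 V.
Step 6 — Current: I = V / Z = 2.021 - j0.3882 A = 2.058∠-10.9° A.
Step 7 — Complex power: S = V·I* = 94.88 - j1.373 VA.
Step 8 — Real power: P = Re(S) = 94.88 W.
Step 9 — Reactive power: Q = Im(S) = -1.373 VAR.
Step 10 — Apparent power: |S| = 94.89 VA.
Step 11 — Power factor: PF = P/|S| = 0.9999 (leading).

(a) P = 94.88 W  (b) Q = -1.373 VAR  (c) S = 94.89 VA  (d) PF = 0.9999 (leading)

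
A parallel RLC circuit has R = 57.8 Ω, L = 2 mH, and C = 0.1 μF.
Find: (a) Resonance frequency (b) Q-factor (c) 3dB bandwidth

Step 1 — Resonance: ω₀ = 1/√(LC) = 1/√(0.002·1e-07) = 7.071e+04 rad/s.
Step 2 — f₀ = ω₀/(2π) = 1.125e+04 Hz.
Step 3 — Parallel Q: Q = R/(ω₀L) = 57.8/(7.071e+04·0.002) = 0.4087.
Step 4 — Bandwidth: Δω = ω₀/Q = 1.73e+05 rad/s; BW = Δω/(2π) = 2.754e+04 Hz.

(a) f₀ = 1.125e+04 Hz  (b) Q = 0.4087  (c) BW = 2.754e+04 Hz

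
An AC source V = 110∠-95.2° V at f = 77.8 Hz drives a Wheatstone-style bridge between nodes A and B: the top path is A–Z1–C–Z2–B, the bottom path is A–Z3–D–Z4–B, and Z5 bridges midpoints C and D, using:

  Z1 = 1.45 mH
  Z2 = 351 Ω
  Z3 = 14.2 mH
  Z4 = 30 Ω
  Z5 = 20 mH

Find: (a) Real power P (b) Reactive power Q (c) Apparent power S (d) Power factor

Step 1 — Angular frequency: ω = 2π·f = 2π·77.8 = 488.8 rad/s.
Step 2 — Component impedances:
  Z1: Z = jωL = j·488.8·0.00145 = 0 + j0.7088 Ω
  Z2: Z = R = 351 Ω
  Z3: Z = jωL = j·488.8·0.0142 = 0 + j6.941 Ω
  Z4: Z = R = 30 Ω
  Z5: Z = jωL = j·488.8·0.02 = 0 + j9.777 Ω
Step 3 — Bridge requires nodal analysis (the Z5 bridge couples midpoints C and D, so the two paths cannot be reduced to a simple series/parallel combination). Setting node B to ground and injecting 1 A at node A, the 3-node admittance system at A, C, D solves to V_A = Z_AB = 27.67 + j3.59 Ω = 27.9∠7.4° Ω.
Step 4 — Source phasor: V = 110∠-95.2° V = -9.97 - j109.5 V.
Step 5 — Current: I = V / Z = -0.8594 - j3.847 A = 3.942∠-102.6° A.
Step 6 — Complex power: S = V·I* = 430 + j55.79 VA.
Step 7 — Real power: P = Re(S) = 430 W.
Step 8 — Reactive power: Q = Im(S) = 55.79 VAR.
Step 9 — Apparent power: |S| = 433.6 VA.
Step 10 — Power factor: PF = P/|S| = 0.9917 (lagging).

(a) P = 430 W  (b) Q = 55.79 VAR  (c) S = 433.6 VA  (d) PF = 0.9917 (lagging)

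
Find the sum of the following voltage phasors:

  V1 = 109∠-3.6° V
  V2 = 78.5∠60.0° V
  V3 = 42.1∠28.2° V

Step 1 — Convert each phasor to rectangular form:
  V1 = 109·(cos(-3.6°) + j·sin(-3.6°)) = 108.8 - j6.844 V
  V2 = 78.5·(cos(60.0°) + j·sin(60.0°)) = 39.25 + j67.98 V
  V3 = 42.1·(cos(28.2°) + j·sin(28.2°)) = 37.1 + j19.89 V
Step 2 — Sum components: V_total = 185.1 + j81.03 V.
Step 3 — Convert to polar: |V_total| = 202.1 V, ∠V_total = 23.6°.

V_total = 202.1∠23.6° V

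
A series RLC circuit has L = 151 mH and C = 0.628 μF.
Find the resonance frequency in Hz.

Step 1 — Resonance condition Im(Z)=0 gives ω₀ = 1/√(LC).
Step 2 — ω₀ = 1/√(0.151·6.28e-07) = 3247 rad/s.
Step 3 — f₀ = ω₀/(2π) = 516.8 Hz.

f₀ = 516.8 Hz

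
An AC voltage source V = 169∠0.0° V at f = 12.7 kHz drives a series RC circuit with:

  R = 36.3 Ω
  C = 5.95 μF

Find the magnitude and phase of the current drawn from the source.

Step 1 — Angular frequency: ω = 2π·f = 2π·1.27e+04 = 7.98e+04 rad/s.
Step 2 — Component impedances:
  R: Z = R = 36.3 Ω
  C: Z = 1/(jωC) = -j/(ω·C) = 0 - j2.106 Ω
Step 3 — Series combination: Z_total = R + C = 36.3 - j2.106 Ω = 36.36∠-3.3° Ω.
Step 4 — Source phasor: V = 169∠0.0° V = 169 V.
Step 5 — Ohm's law: I = V / Z_total = (169) / (36.3 - j2.106) = 4.64 + j0.2692 A.
Step 6 — Convert to polar: |I| = 4.648 A, ∠I = 3.3°.

I = 4.648∠3.3° A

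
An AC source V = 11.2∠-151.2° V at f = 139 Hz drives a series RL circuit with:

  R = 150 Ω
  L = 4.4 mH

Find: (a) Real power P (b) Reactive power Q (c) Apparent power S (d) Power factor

Step 1 — Angular frequency: ω = 2π·f = 2π·139 = 873.4 rad/s.
Step 2 — Component impedances:
  R: Z = R = 150 Ω
  L: Z = jωL = j·873.4·0.0044 = 0 + j3.843 Ω
Step 3 — Series combination: Z_total = R + L = 150 + j3.843 Ω = 150∠1.5° Ω.
Step 4 — Source phasor: V = 11.2∠-151.2° V = -9.815 - j5.396 V.
Step 5 — Current: I = V / Z = -0.06631 - j0.03427 A = 0.07464∠-152.7° A.
Step 6 — Complex power: S = V·I* = 0.8357 + j0.02141 VA.
Step 7 — Real power: P = Re(S) = 0.8357 W.
Step 8 — Reactive power: Q = Im(S) = 0.02141 VAR.
Step 9 — Apparent power: |S| = 0.836 VA.
Step 10 — Power factor: PF = P/|S| = 0.9997 (lagging).

(a) P = 0.8357 W  (b) Q = 0.02141 VAR  (c) S = 0.836 VA  (d) PF = 0.9997 (lagging)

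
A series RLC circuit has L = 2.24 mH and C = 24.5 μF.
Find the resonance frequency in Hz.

Step 1 — Resonance condition Im(Z)=0 gives ω₀ = 1/√(LC).
Step 2 — ω₀ = 1/√(0.00224·2.45e-05) = 4269 rad/s.
Step 3 — f₀ = ω₀/(2π) = 679.4 Hz.

f₀ = 679.4 Hz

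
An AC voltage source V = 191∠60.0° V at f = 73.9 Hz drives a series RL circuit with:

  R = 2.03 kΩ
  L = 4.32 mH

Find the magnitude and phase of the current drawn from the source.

Step 1 — Angular frequency: ω = 2π·f = 2π·73.9 = 464.3 rad/s.
Step 2 — Component impedances:
  R: Z = R = 2030 Ω
  L: Z = jωL = j·464.3·0.00432 = 0 + j2.006 Ω
Step 3 — Series combination: Z_total = R + L = 2030 + j2.006 Ω = 2030∠0.1° Ω.
Step 4 — Source phasor: V = 191∠60.0° V = 95.5 + j165.4 V.
Step 5 — Ohm's law: I = V / Z_total = (95.5 + j165.4) / (2030 + j2.006) = 0.04712 + j0.08144 A.
Step 6 — Convert to polar: |I| = 0.09409 A, ∠I = 59.9°.

I = 0.09409∠59.9° A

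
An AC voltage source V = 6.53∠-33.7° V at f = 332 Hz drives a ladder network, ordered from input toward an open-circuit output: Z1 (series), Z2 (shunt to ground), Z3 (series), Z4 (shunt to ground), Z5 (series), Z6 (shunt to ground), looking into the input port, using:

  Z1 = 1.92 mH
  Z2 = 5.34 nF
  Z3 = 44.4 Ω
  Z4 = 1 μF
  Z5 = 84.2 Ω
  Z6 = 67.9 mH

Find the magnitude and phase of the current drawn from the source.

Step 1 — Angular frequency: ω = 2π·f = 2π·332 = 2086 rad/s.
Step 2 — Component impedances:
  Z1: Z = jωL = j·2086·0.00192 = 0 + j4.005 Ω
  Z2: Z = 1/(jωC) = -j/(ω·C) = 0 - j8.977e+04 Ω
  Z3: Z = R = 44.4 Ω
  Z4: Z = 1/(jωC) = -j/(ω·C) = 0 - j479.4 Ω
  Z5: Z = R = 84.2 Ω
  Z6: Z = jωL = j·2086·0.0679 = 0 + j141.6 Ω
Step 3 — Ladder network (open output): work backward from the far end, alternating series and parallel combinations. Z_in = 204.8 + j165.1 Ω = 263.1∠38.9° Ω.
Step 4 — Source phasor: V = 6.53∠-33.7° V = 5.433 - j3.623 V.
Step 5 — Ohm's law: I = V / Z_total = (5.433 - j3.623) / (204.8 + j165.1) = 0.007439 - j0.02368 A.
Step 6 — Convert to polar: |I| = 0.02482 A, ∠I = -72.6°.

I = 0.02482∠-72.6° A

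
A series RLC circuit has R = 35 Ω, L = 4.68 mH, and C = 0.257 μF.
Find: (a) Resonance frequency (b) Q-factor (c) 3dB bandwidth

Step 1 — Resonance: ω₀ = 1/√(LC) = 1/√(0.00468·2.57e-07) = 2.883e+04 rad/s.
Step 2 — f₀ = ω₀/(2π) = 4589 Hz.
Step 3 — Series Q: Q = ω₀L/R = 2.883e+04·0.00468/35 = 3.856.
Step 4 — Bandwidth: Δω = ω₀/Q = 7479 rad/s; BW = Δω/(2π) = 1190 Hz.

(a) f₀ = 4589 Hz  (b) Q = 3.856  (c) BW = 1190 Hz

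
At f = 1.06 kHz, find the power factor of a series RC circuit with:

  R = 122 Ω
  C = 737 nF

Step 1 — Angular frequency: ω = 2π·f = 2π·1060 = 6660 rad/s.
Step 2 — Component impedances:
  R: Z = R = 122 Ω
  C: Z = 1/(jωC) = -j/(ω·C) = 0 - j203.7 Ω
Step 3 — Series combination: Z_total = R + C = 122 - j203.7 Ω = 237.5∠-59.1° Ω.
Step 4 — Power factor: PF = cos(φ) = Re(Z)/|Z| = 122/237.46 = 0.5138.
Step 5 — Type: Im(Z) = -203.7 ⇒ leading (phase φ = -59.1°).

PF = 0.5138 (leading, φ = -59.1°)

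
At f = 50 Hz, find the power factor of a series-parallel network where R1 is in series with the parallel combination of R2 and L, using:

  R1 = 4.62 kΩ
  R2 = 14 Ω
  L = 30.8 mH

Step 1 — Angular frequency: ω = 2π·f = 2π·50 = 314.2 rad/s.
Step 2 — Component impedances:
  R1: Z = R = 4620 Ω
  R2: Z = R = 14 Ω
  L: Z = jωL = j·314.2·0.0308 = 0 + j9.676 Ω
Step 3 — Parallel branch: R2 || L = 1/(1/R2 + 1/L) = 4.526 + j6.548 Ω.
Step 4 — Series with R1: Z_total = R1 + (R2 || L) = 4625 + j6.548 Ω = 4625∠0.1° Ω.
Step 5 — Power factor: PF = cos(φ) = Re(Z)/|Z| = 4625/4625 = 1.
Step 6 — Type: Im(Z) = 6.548 ⇒ lagging (phase φ = 0.1°).

PF = 1 (lagging, φ = 0.1°)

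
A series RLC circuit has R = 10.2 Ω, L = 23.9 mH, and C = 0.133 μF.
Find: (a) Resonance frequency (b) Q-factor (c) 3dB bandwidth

Step 1 — Resonance condition Im(Z)=0 gives ω₀ = 1/√(LC).
Step 2 — ω₀ = 1/√(0.0239·1.33e-07) = 1.774e+04 rad/s.
Step 3 — f₀ = ω₀/(2π) = 2823 Hz.
Step 4 — Series Q: Q = ω₀L/R = 1.774e+04·0.0239/10.2 = 41.56.
Step 5 — 3dB bandwidth: Δω = ω₀/Q = 426.8 rad/s; BW = Δω/(2π) = 67.92 Hz.

(a) f₀ = 2823 Hz  (b) Q = 41.56  (c) BW = 67.92 Hz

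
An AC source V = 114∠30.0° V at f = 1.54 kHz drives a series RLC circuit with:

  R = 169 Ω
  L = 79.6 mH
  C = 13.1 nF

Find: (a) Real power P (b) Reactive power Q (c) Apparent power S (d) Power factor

Step 1 — Angular frequency: ω = 2π·f = 2π·1540 = 9676 rad/s.
Step 2 — Component impedances:
  R: Z = R = 169 Ω
  L: Z = jωL = j·9676·0.0796 = 0 + j770.2 Ω
  C: Z = 1/(jωC) = -j/(ω·C) = 0 - j7889 Ω
Step 3 — Series combination: Z_total = R + L + C = 169 - j7119 Ω = 7121∠-88.6° Ω.
Step 4 — Source phasor: V = 114∠30.0° V = 98.73 + j57 V.
Step 5 — Current: I = V / Z = -0.007673 + j0.01405 A = 0.01601∠118.6° A.
Step 6 — Complex power: S = V·I* = 0.04331 - j1.825 VA.
Step 7 — Real power: P = Re(S) = 0.04331 W.
Step 8 — Reactive power: Q = Im(S) = -1.825 VAR.
Step 9 — Apparent power: |S| = 1.825 VA.
Step 10 — Power factor: PF = P/|S| = 0.02373 (leading).

(a) P = 0.04331 W  (b) Q = -1.825 VAR  (c) S = 1.825 VA  (d) PF = 0.02373 (leading)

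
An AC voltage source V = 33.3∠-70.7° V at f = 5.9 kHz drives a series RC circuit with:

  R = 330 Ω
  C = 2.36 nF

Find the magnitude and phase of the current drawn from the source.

Step 1 — Angular frequency: ω = 2π·f = 2π·5900 = 3.707e+04 rad/s.
Step 2 — Component impedances:
  R: Z = R = 330 Ω
  C: Z = 1/(jωC) = -j/(ω·C) = 0 - j1.143e+04 Ω
Step 3 — Series combination: Z_total = R + C = 330 - j1.143e+04 Ω = 1.144e+04∠-88.3° Ω.
Step 4 — Source phasor: V = 33.3∠-70.7° V = 11.01 - j31.43 V.
Step 5 — Ohm's law: I = V / Z_total = (11.01 - j31.43) / (330 - j1.143e+04) = 0.002775 + j0.0008828 A.
Step 6 — Convert to polar: |I| = 0.002912 A, ∠I = 17.6°.

I = 0.002912∠17.6° A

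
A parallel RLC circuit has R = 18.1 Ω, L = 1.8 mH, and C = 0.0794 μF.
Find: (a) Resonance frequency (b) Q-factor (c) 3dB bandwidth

Step 1 — Resonance: ω₀ = 1/√(LC) = 1/√(0.0018·7.94e-08) = 8.365e+04 rad/s.
Step 2 — f₀ = ω₀/(2π) = 1.331e+04 Hz.
Step 3 — Parallel Q: Q = R/(ω₀L) = 18.1/(8.365e+04·0.0018) = 0.1202.
Step 4 — Bandwidth: Δω = ω₀/Q = 6.958e+05 rad/s; BW = Δω/(2π) = 1.107e+05 Hz.

(a) f₀ = 1.331e+04 Hz  (b) Q = 0.1202  (c) BW = 1.107e+05 Hz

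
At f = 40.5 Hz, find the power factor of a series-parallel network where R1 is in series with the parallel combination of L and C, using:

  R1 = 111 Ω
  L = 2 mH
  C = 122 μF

Step 1 — Angular frequency: ω = 2π·f = 2π·40.5 = 254.5 rad/s.
Step 2 — Component impedances:
  R1: Z = R = 111 Ω
  L: Z = jωL = j·254.5·0.002 = 0 + j0.5089 Ω
  C: Z = 1/(jωC) = -j/(ω·C) = 0 - j32.21 Ω
Step 3 — Parallel branch: L || C = 1/(1/L + 1/C) = 0 + j0.5171 Ω.
Step 4 — Series with R1: Z_total = R1 + (L || C) = 111 + j0.5171 Ω = 111∠0.3° Ω.
Step 5 — Power factor: PF = cos(φ) = Re(Z)/|Z| = 111/111 = 1.
Step 6 — Type: Im(Z) = 0.5171 ⇒ lagging (phase φ = 0.3°).

PF = 1 (lagging, φ = 0.3°)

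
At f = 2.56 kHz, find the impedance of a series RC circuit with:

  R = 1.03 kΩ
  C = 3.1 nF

Step 1 — Angular frequency: ω = 2π·f = 2π·2560 = 1.608e+04 rad/s.
Step 2 — Component impedances:
  R: Z = R = 1030 Ω
  C: Z = 1/(jωC) = -j/(ω·C) = 0 - j2.005e+04 Ω
Step 3 — Series combination: Z_total = R + C = 1030 - j2.005e+04 Ω = 2.008e+04∠-87.1° Ω.

Z = 1030 - j2.005e+04 Ω = 2.008e+04∠-87.1° Ω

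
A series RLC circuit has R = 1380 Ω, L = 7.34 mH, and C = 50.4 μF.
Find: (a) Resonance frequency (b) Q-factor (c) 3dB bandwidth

Step 1 — Resonance condition Im(Z)=0 gives ω₀ = 1/√(LC).
Step 2 — ω₀ = 1/√(0.00734·5.04e-05) = 1644 rad/s.
Step 3 — f₀ = ω₀/(2π) = 261.7 Hz.
Step 4 — Series Q: Q = ω₀L/R = 1644·0.00734/1380 = 0.008745.
Step 5 — 3dB bandwidth: Δω = ω₀/Q = 1.88e+05 rad/s; BW = Δω/(2π) = 2.992e+04 Hz.

(a) f₀ = 261.7 Hz  (b) Q = 0.008745  (c) BW = 2.992e+04 Hz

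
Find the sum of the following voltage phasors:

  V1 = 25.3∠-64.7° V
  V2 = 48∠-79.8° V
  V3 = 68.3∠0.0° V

Step 1 — Convert each phasor to rectangular form:
  V1 = 25.3·(cos(-64.7°) + j·sin(-64.7°)) = 10.81 - j22.87 V
  V2 = 48·(cos(-79.8°) + j·sin(-79.8°)) = 8.5 - j47.24 V
  V3 = 68.3·(cos(0.0°) + j·sin(0.0°)) = 68.3 V
Step 2 — Sum components: V_total = 87.61 - j70.11 V.
Step 3 — Convert to polar: |V_total| = 112.2 V, ∠V_total = -38.7°.

V_total = 112.2∠-38.7° V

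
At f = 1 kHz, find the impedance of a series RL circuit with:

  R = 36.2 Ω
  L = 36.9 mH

Step 1 — Angular frequency: ω = 2π·f = 2π·1000 = 6283 rad/s.
Step 2 — Component impedances:
  R: Z = R = 36.2 Ω
  L: Z = jωL = j·6283·0.0369 = 0 + j231.8 Ω
Step 3 — Series combination: Z_total = R + L = 36.2 + j231.8 Ω = 234.7∠81.1° Ω.

Z = 36.2 + j231.8 Ω = 234.7∠81.1° Ω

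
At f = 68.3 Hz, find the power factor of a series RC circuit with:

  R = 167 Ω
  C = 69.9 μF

Step 1 — Angular frequency: ω = 2π·f = 2π·68.3 = 429.1 rad/s.
Step 2 — Component impedances:
  R: Z = R = 167 Ω
  C: Z = 1/(jωC) = -j/(ω·C) = 0 - j33.34 Ω
Step 3 — Series combination: Z_total = R + C = 167 - j33.34 Ω = 170.3∠-11.3° Ω.
Step 4 — Power factor: PF = cos(φ) = Re(Z)/|Z| = 167/170.29 = 0.9807.
Step 5 — Type: Im(Z) = -33.34 ⇒ leading (phase φ = -11.3°).

PF = 0.9807 (leading, φ = -11.3°)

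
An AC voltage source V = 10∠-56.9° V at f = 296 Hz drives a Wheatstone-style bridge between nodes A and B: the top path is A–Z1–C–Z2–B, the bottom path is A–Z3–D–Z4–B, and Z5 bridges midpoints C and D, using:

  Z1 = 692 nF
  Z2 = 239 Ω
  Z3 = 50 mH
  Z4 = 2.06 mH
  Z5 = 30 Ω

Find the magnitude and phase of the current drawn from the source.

Step 1 — Angular frequency: ω = 2π·f = 2π·296 = 1860 rad/s.
Step 2 — Component impedances:
  Z1: Z = 1/(jωC) = -j/(ω·C) = 0 - j777 Ω
  Z2: Z = R = 239 Ω
  Z3: Z = jωL = j·1860·0.05 = 0 + j92.99 Ω
  Z4: Z = jωL = j·1860·0.00206 = 0 + j3.831 Ω
  Z5: Z = R = 30 Ω
Step 3 — Bridge requires nodal analysis (the Z5 bridge couples midpoints C and D, so the two paths cannot be reduced to a simple series/parallel combination). Setting node B to ground and injecting 1 A at node A, the 3-node admittance system at A, C, D solves to V_A = Z_AB = 0.5527 + j109.6 Ω = 109.6∠89.7° Ω.
Step 4 — Source phasor: V = 10∠-56.9° V = 5.461 - j8.377 V.
Step 5 — Ohm's law: I = V / Z_total = (5.461 - j8.377) / (0.5527 + j109.6) = -0.07621 - j0.05023 A.
Step 6 — Convert to polar: |I| = 0.09127 A, ∠I = -146.6°.

I = 0.09127∠-146.6° A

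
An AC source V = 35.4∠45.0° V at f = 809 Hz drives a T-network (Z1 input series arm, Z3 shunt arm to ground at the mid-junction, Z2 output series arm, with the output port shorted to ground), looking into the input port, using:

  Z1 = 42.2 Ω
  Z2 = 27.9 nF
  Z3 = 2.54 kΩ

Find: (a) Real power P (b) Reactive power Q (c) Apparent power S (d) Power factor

Step 1 — Angular frequency: ω = 2π·f = 2π·809 = 5083 rad/s.
Step 2 — Component impedances:
  Z1: Z = R = 42.2 Ω
  Z2: Z = 1/(jωC) = -j/(ω·C) = 0 - j7051 Ω
  Z3: Z = R = 2540 Ω
Step 3 — With the output port shorted to ground, the output series arm Z2 runs from the junction to ground; the shunt arm Z3 also runs from the junction to ground. They appear in parallel: Z3 || Z2 = 2248 - j809.9 Ω.
Step 4 — Series with input arm Z1: Z_in = Z1 + (Z3 || Z2) = 2290 - j809.9 Ω = 2429∠-19.5° Ω.
Step 5 — Source phasor: V = 35.4∠45.0° V = 25.03 + j25.03 V.
Step 6 — Current: I = V / Z = 0.006279 + j0.01315 A = 0.01457∠64.5° A.
Step 7 — Complex power: S = V·I* = 0.4863 - j0.172 VA.
Step 8 — Real power: P = Re(S) = 0.4863 W.
Step 9 — Reactive power: Q = Im(S) = -0.172 VAR.
Step 10 — Apparent power: |S| = 0.5158 VA.
Step 11 — Power factor: PF = P/|S| = 0.9428 (leading).

(a) P = 0.4863 W  (b) Q = -0.172 VAR  (c) S = 0.5158 VA  (d) PF = 0.9428 (leading)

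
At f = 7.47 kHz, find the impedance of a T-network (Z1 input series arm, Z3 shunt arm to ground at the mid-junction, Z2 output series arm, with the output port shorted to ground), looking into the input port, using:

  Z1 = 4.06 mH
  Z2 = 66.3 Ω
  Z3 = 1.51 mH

Step 1 — Angular frequency: ω = 2π·f = 2π·7470 = 4.694e+04 rad/s.
Step 2 — Component impedances:
  Z1: Z = jωL = j·4.694e+04·0.00406 = 0 + j190.6 Ω
  Z2: Z = R = 66.3 Ω
  Z3: Z = jωL = j·4.694e+04·0.00151 = 0 + j70.87 Ω
Step 3 — With the output port shorted to ground, the output series arm Z2 runs from the junction to ground; the shunt arm Z3 also runs from the junction to ground. They appear in parallel: Z3 || Z2 = 35.36 + j33.08 Ω.
Step 4 — Series with input arm Z1: Z_in = Z1 + (Z3 || Z2) = 35.36 + j223.6 Ω = 226.4∠81.0° Ω.

Z = 35.36 + j223.6 Ω = 226.4∠81.0° Ω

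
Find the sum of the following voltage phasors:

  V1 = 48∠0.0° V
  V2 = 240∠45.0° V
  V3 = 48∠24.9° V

Step 1 — Convert each phasor to rectangular form:
  V1 = 48·(cos(0.0°) + j·sin(0.0°)) = 48 V
  V2 = 240·(cos(45.0°) + j·sin(45.0°)) = 169.7 + j169.7 V
  V3 = 48·(cos(24.9°) + j·sin(24.9°)) = 43.54 + j20.21 V
Step 2 — Sum components: V_total = 261.2 + j189.9 V.
Step 3 — Convert to polar: |V_total| = 323 V, ∠V_total = 36.0°.

V_total = 323∠36.0° V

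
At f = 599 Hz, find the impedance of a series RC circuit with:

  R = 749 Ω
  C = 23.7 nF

Step 1 — Angular frequency: ω = 2π·f = 2π·599 = 3764 rad/s.
Step 2 — Component impedances:
  R: Z = R = 749 Ω
  C: Z = 1/(jωC) = -j/(ω·C) = 0 - j1.121e+04 Ω
Step 3 — Series combination: Z_total = R + C = 749 - j1.121e+04 Ω = 1.124e+04∠-86.2° Ω.

Z = 749 - j1.121e+04 Ω = 1.124e+04∠-86.2° Ω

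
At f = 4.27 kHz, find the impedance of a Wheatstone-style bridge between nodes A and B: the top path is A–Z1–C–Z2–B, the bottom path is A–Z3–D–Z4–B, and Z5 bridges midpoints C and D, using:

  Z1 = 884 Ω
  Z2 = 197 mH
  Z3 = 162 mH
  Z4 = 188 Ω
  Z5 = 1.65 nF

Step 1 — Angular frequency: ω = 2π·f = 2π·4270 = 2.683e+04 rad/s.
Step 2 — Component impedances:
  Z1: Z = R = 884 Ω
  Z2: Z = jωL = j·2.683e+04·0.197 = 0 + j5285 Ω
  Z3: Z = jωL = j·2.683e+04·0.162 = 0 + j4346 Ω
  Z4: Z = R = 188 Ω
  Z5: Z = 1/(jωC) = -j/(ω·C) = 0 - j2.259e+04 Ω
Step 3 — Bridge requires nodal analysis (the Z5 bridge couples midpoints C and D, so the two paths cannot be reduced to a simple series/parallel combination). Setting node B to ground and injecting 1 A at node A, the 3-node admittance system at A, C, D solves to V_A = Z_AB = 177.7 + j2670 Ω = 2676∠86.2° Ω.

Z = 177.7 + j2670 Ω = 2676∠86.2° Ω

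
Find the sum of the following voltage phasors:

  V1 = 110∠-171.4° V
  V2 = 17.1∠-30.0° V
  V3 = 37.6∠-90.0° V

Step 1 — Convert each phasor to rectangular form:
  V1 = 110·(cos(-171.4°) + j·sin(-171.4°)) = -108.8 - j16.45 V
  V2 = 17.1·(cos(-30.0°) + j·sin(-30.0°)) = 14.81 - j8.55 V
  V3 = 37.6·(cos(-90.0°) + j·sin(-90.0°)) = 0 - j37.6 V
Step 2 — Sum components: V_total = -93.95 - j62.6 V.
Step 3 — Convert to polar: |V_total| = 112.9 V, ∠V_total = -146.3°.

V_total = 112.9∠-146.3° V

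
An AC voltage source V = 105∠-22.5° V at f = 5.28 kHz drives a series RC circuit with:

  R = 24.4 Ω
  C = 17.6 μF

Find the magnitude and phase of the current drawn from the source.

Step 1 — Angular frequency: ω = 2π·f = 2π·5280 = 3.318e+04 rad/s.
Step 2 — Component impedances:
  R: Z = R = 24.4 Ω
  C: Z = 1/(jωC) = -j/(ω·C) = 0 - j1.713 Ω
Step 3 — Series combination: Z_total = R + C = 24.4 - j1.713 Ω = 24.46∠-4.0° Ω.
Step 4 — Source phasor: V = 105∠-22.5° V = 97.01 - j40.18 V.
Step 5 — Ohm's law: I = V / Z_total = (97.01 - j40.18) / (24.4 - j1.713) = 4.071 - j1.361 A.
Step 6 — Convert to polar: |I| = 4.293 A, ∠I = -18.5°.

I = 4.293∠-18.5° A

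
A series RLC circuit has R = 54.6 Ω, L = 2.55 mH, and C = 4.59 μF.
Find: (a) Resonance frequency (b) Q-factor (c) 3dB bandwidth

Step 1 — Resonance condition Im(Z)=0 gives ω₀ = 1/√(LC).
Step 2 — ω₀ = 1/√(0.00255·4.59e-06) = 9243 rad/s.
Step 3 — f₀ = ω₀/(2π) = 1471 Hz.
Step 4 — Series Q: Q = ω₀L/R = 9243·0.00255/54.6 = 0.4317.
Step 5 — 3dB bandwidth: Δω = ω₀/Q = 2.141e+04 rad/s; BW = Δω/(2π) = 3408 Hz.

(a) f₀ = 1471 Hz  (b) Q = 0.4317  (c) BW = 3408 Hz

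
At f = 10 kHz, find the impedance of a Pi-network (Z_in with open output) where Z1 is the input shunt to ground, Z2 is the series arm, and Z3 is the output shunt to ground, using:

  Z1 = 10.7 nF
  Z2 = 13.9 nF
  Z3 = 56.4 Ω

Step 1 — Angular frequency: ω = 2π·f = 2π·1e+04 = 6.283e+04 rad/s.
Step 2 — Component impedances:
  Z1: Z = 1/(jωC) = -j/(ω·C) = 0 - j1487 Ω
  Z2: Z = 1/(jωC) = -j/(ω·C) = 0 - j1145 Ω
  Z3: Z = R = 56.4 Ω
Step 3 — With open output, the series arm Z2 and the output shunt Z3 appear in series to ground: Z2 + Z3 = 56.4 - j1145 Ω.
Step 4 — Parallel with input shunt Z1: Z_in = Z1 || (Z2 + Z3) = 18 - j647.4 Ω = 647.6∠-88.4° Ω.

Z = 18 - j647.4 Ω = 647.6∠-88.4° Ω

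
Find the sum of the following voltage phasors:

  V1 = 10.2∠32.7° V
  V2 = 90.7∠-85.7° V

Step 1 — Convert each phasor to rectangular form:
  V1 = 10.2·(cos(32.7°) + j·sin(32.7°)) = 8.583 + j5.51 V
  V2 = 90.7·(cos(-85.7°) + j·sin(-85.7°)) = 6.801 - j90.44 V
Step 2 — Sum components: V_total = 15.38 - j84.93 V.
Step 3 — Convert to polar: |V_total| = 86.32 V, ∠V_total = -79.7°.

V_total = 86.32∠-79.7° V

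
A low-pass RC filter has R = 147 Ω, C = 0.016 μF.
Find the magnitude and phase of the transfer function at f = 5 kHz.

Step 1 — Angular frequency: ω = 2π·5000 = 3.142e+04 rad/s.
Step 2 — Transfer function: H(jω) = 1/(1 + jωRC).
Step 3 — Denominator: 1 + jωRC = 1 + j·3.142e+04·147·1.6e-08 = 1 + j0.07389.
Step 4 — H = 0.9946 - j0.07349.
Step 5 — Magnitude: |H| = 0.9973 (-0.0 dB); phase: φ = -4.2°.

|H| = 0.9973 (-0.0 dB), φ = -4.2°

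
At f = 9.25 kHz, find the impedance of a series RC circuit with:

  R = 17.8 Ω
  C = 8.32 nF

Step 1 — Angular frequency: ω = 2π·f = 2π·9250 = 5.812e+04 rad/s.
Step 2 — Component impedances:
  R: Z = R = 17.8 Ω
  C: Z = 1/(jωC) = -j/(ω·C) = 0 - j2068 Ω
Step 3 — Series combination: Z_total = R + C = 17.8 - j2068 Ω = 2068∠-89.5° Ω.

Z = 17.8 - j2068 Ω = 2068∠-89.5° Ω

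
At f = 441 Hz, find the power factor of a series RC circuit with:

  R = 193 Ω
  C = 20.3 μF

Step 1 — Angular frequency: ω = 2π·f = 2π·441 = 2771 rad/s.
Step 2 — Component impedances:
  R: Z = R = 193 Ω
  C: Z = 1/(jωC) = -j/(ω·C) = 0 - j17.78 Ω
Step 3 — Series combination: Z_total = R + C = 193 - j17.78 Ω = 193.8∠-5.3° Ω.
Step 4 — Power factor: PF = cos(φ) = Re(Z)/|Z| = 193/193.82 = 0.9958.
Step 5 — Type: Im(Z) = -17.78 ⇒ leading (phase φ = -5.3°).

PF = 0.9958 (leading, φ = -5.3°)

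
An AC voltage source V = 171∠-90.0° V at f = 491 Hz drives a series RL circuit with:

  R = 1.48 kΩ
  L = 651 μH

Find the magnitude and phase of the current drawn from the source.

Step 1 — Angular frequency: ω = 2π·f = 2π·491 = 3085 rad/s.
Step 2 — Component impedances:
  R: Z = R = 1480 Ω
  L: Z = jωL = j·3085·0.000651 = 0 + j2.008 Ω
Step 3 — Series combination: Z_total = R + L = 1480 + j2.008 Ω = 1480∠0.1° Ω.
Step 4 — Source phasor: V = 171∠-90.0° V = 0 - j171 V.
Step 5 — Ohm's law: I = V / Z_total = (0 - j171) / (1480 + j2.008) = -0.0001568 - j0.1155 A.
Step 6 — Convert to polar: |I| = 0.1155 A, ∠I = -90.1°.

I = 0.1155∠-90.1° A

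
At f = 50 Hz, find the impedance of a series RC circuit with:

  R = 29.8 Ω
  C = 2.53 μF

Step 1 — Angular frequency: ω = 2π·f = 2π·50 = 314.2 rad/s.
Step 2 — Component impedances:
  R: Z = R = 29.8 Ω
  C: Z = 1/(jωC) = -j/(ω·C) = 0 - j1258 Ω
Step 3 — Series combination: Z_total = R + C = 29.8 - j1258 Ω = 1258∠-88.6° Ω.

Z = 29.8 - j1258 Ω = 1258∠-88.6° Ω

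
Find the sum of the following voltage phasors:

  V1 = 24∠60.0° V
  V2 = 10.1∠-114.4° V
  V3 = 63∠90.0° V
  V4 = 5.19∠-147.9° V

Step 1 — Convert each phasor to rectangular form:
  V1 = 24·(cos(60.0°) + j·sin(60.0°)) = 12 + j20.78 V
  V2 = 10.1·(cos(-114.4°) + j·sin(-114.4°)) = -4.172 - j9.198 V
  V3 = 63·(cos(90.0°) + j·sin(90.0°)) = 0 + j63 V
  V4 = 5.19·(cos(-147.9°) + j·sin(-147.9°)) = -4.397 - j2.758 V
Step 2 — Sum components: V_total = 3.431 + j71.83 V.
Step 3 — Convert to polar: |V_total| = 71.91 V, ∠V_total = 87.3°.

V_total = 71.91∠87.3° V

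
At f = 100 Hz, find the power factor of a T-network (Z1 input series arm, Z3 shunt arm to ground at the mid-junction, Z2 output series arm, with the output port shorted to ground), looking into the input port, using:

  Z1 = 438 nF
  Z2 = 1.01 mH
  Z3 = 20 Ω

Step 1 — Angular frequency: ω = 2π·f = 2π·100 = 628.3 rad/s.
Step 2 — Component impedances:
  Z1: Z = 1/(jωC) = -j/(ω·C) = 0 - j3634 Ω
  Z2: Z = jωL = j·628.3·0.00101 = 0 + j0.6346 Ω
  Z3: Z = R = 20 Ω
Step 3 — With the output port shorted to ground, the output series arm Z2 runs from the junction to ground; the shunt arm Z3 also runs from the junction to ground. They appear in parallel: Z3 || Z2 = 0.02012 + j0.634 Ω.
Step 4 — Series with input arm Z1: Z_in = Z1 + (Z3 || Z2) = 0.02012 - j3633 Ω = 3633∠-90.0° Ω.
Step 5 — Power factor: PF = cos(φ) = Re(Z)/|Z| = 0.020116/3633 = 5.537e-06.
Step 6 — Type: Im(Z) = -3633 ⇒ leading (phase φ = -90.0°).

PF = 5.537e-06 (leading, φ = -90.0°)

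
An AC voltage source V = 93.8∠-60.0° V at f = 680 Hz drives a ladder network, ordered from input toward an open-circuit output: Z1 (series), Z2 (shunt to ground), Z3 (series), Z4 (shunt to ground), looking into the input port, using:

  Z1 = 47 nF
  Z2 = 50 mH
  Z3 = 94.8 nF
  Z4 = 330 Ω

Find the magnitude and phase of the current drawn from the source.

Step 1 — Angular frequency: ω = 2π·f = 2π·680 = 4273 rad/s.
Step 2 — Component impedances:
  Z1: Z = 1/(jωC) = -j/(ω·C) = 0 - j4980 Ω
  Z2: Z = jωL = j·4273·0.05 = 0 + j213.6 Ω
  Z3: Z = 1/(jωC) = -j/(ω·C) = 0 - j2469 Ω
  Z4: Z = R = 330 Ω
Step 3 — Ladder network (open output): work backward from the far end, alternating series and parallel combinations. Z_in = 2.899 - j4746 Ω = 4746∠-90.0° Ω.
Step 4 — Source phasor: V = 93.8∠-60.0° V = 46.9 - j81.23 V.
Step 5 — Ohm's law: I = V / Z_total = (46.9 - j81.23) / (2.899 - j4746) = 0.01712 + j0.009871 A.
Step 6 — Convert to polar: |I| = 0.01976 A, ∠I = 30.0°.

I = 0.01976∠30.0° A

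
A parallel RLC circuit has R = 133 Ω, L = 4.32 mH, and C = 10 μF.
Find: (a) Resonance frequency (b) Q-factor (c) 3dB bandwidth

Step 1 — Resonance: ω₀ = 1/√(LC) = 1/√(0.00432·1e-05) = 4811 rad/s.
Step 2 — f₀ = ω₀/(2π) = 765.7 Hz.
Step 3 — Parallel Q: Q = R/(ω₀L) = 133/(4811·0.00432) = 6.399.
Step 4 — Bandwidth: Δω = ω₀/Q = 751.9 rad/s; BW = Δω/(2π) = 119.7 Hz.

(a) f₀ = 765.7 Hz  (b) Q = 6.399  (c) BW = 119.7 Hz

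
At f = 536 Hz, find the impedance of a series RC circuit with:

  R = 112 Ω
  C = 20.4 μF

Step 1 — Angular frequency: ω = 2π·f = 2π·536 = 3368 rad/s.
Step 2 — Component impedances:
  R: Z = R = 112 Ω
  C: Z = 1/(jωC) = -j/(ω·C) = 0 - j14.56 Ω
Step 3 — Series combination: Z_total = R + C = 112 - j14.56 Ω = 112.9∠-7.4° Ω.

Z = 112 - j14.56 Ω = 112.9∠-7.4° Ω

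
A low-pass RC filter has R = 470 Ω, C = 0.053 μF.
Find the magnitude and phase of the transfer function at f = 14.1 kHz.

Step 1 — Angular frequency: ω = 2π·1.41e+04 = 8.859e+04 rad/s.
Step 2 — Transfer function: H(jω) = 1/(1 + jωRC).
Step 3 — Denominator: 1 + jωRC = 1 + j·8.859e+04·470·5.3e-08 = 1 + j2.207.
Step 4 — H = 0.1704 - j0.3759.
Step 5 — Magnitude: |H| = 0.4127 (-7.7 dB); phase: φ = -65.6°.

|H| = 0.4127 (-7.7 dB), φ = -65.6°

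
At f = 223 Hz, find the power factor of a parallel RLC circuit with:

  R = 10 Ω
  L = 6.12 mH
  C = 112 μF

Step 1 — Angular frequency: ω = 2π·f = 2π·223 = 1401 rad/s.
Step 2 — Component impedances:
  R: Z = R = 10 Ω
  L: Z = jωL = j·1401·0.00612 = 0 + j8.575 Ω
  C: Z = 1/(jωC) = -j/(ω·C) = 0 - j6.372 Ω
Step 3 — Parallel combination: 1/Z_total = 1/R + 1/L + 1/C; Z_total = 8.602 - j3.468 Ω = 9.275∠-22.0° Ω.
Step 4 — Power factor: PF = cos(φ) = Re(Z)/|Z| = 8.6021/9.2748 = 0.9275.
Step 5 — Type: Im(Z) = -3.468 ⇒ leading (phase φ = -22.0°).

PF = 0.9275 (leading, φ = -22.0°)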